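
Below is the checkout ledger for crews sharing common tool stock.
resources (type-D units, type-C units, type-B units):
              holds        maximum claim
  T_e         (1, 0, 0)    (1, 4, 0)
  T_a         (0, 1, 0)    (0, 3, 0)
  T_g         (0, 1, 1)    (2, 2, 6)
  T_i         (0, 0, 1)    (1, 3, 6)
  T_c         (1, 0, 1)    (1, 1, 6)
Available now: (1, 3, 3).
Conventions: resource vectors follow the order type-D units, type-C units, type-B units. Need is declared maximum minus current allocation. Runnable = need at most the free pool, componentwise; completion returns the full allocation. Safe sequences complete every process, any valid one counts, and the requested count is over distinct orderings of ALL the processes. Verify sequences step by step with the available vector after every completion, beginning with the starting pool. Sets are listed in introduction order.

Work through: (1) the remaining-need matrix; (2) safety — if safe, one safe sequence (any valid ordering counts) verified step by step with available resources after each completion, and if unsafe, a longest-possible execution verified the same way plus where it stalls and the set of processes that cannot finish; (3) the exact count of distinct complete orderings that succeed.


(1) Remaining need (order type-D units, type-C units, type-B units):
  T_e: (0, 4, 0)
  T_a: (0, 2, 0)
  T_g: (2, 1, 5)
  T_i: (1, 3, 5)
  T_c: (0, 1, 5)
(2) UNSAFE.
Key observation: T_a, T_e can finish, but then (2, 4, 3) is all there is, and the blocked group's type-B units demands exceed it.
The run T_a, T_e cannot be extended any further. Step-by-step check:
  pool = (1, 3, 3)
  T_a: need (0, 2, 0) fits (1, 3, 3); releases (0, 1, 0), pool now (1, 4, 3)
  T_e: need (0, 4, 0) fits (1, 4, 3); releases (1, 0, 0), pool now (2, 4, 3)
  T_g cannot run: need (2, 1, 5) vs free (2, 4, 3) (insufficient type-B units)
  T_i cannot run: need (1, 3, 5) vs free (2, 4, 3) (insufficient type-B units)
  T_c cannot run: need (0, 1, 5) vs free (2, 4, 3) (insufficient type-B units)
Permanently blocked: T_g, T_i and T_c.
(3) Exactly 0 of the possible complete orderings are safe sequences.


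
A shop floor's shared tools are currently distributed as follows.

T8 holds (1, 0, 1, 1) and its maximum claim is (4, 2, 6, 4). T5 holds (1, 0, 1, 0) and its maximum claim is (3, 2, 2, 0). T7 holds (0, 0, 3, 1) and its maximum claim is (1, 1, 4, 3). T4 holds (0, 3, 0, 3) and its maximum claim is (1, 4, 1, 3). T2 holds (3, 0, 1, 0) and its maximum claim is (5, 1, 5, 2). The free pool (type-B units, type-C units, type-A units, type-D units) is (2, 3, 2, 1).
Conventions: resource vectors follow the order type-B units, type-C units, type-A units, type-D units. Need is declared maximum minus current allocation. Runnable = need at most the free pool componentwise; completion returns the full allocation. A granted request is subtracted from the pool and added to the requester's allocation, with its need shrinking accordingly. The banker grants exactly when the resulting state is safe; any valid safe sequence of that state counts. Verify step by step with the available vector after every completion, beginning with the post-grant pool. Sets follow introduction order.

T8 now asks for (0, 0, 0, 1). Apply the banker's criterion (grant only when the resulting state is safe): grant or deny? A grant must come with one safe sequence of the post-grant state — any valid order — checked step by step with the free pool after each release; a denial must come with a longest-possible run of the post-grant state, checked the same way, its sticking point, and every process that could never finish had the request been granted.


GRANT — the state after the grant stays safe, e.g. via T4, T7, T5, T2, T8.
Key observation: the transfer keeps a workable pool ((2, 3, 2, 0)); T4 starts the safe sequence.
Step-by-step check of the post-grant state:
  pool = (2, 3, 2, 0)
  run T4 (needs (1, 1, 1, 0), free (2, 3, 2, 0)); after release of (0, 3, 0, 3) the pool is (2, 6, 2, 3)
  run T7 (needs (1, 1, 1, 2), free (2, 6, 2, 3)); after release of (0, 0, 3, 1) the pool is (2, 6, 5, 4)
  run T5 (needs (2, 2, 1, 0), free (2, 6, 5, 4)); after release of (1, 0, 1, 0) the pool is (3, 6, 6, 4)
  run T2 (needs (2, 1, 4, 2), free (3, 6, 6, 4)); after release of (3, 0, 1, 0) the pool is (6, 6, 7, 4)
  run T8 (needs (3, 2, 5, 2), free (6, 6, 7, 4)); after release of (1, 0, 1, 2) the pool is (7, 6, 8, 6)


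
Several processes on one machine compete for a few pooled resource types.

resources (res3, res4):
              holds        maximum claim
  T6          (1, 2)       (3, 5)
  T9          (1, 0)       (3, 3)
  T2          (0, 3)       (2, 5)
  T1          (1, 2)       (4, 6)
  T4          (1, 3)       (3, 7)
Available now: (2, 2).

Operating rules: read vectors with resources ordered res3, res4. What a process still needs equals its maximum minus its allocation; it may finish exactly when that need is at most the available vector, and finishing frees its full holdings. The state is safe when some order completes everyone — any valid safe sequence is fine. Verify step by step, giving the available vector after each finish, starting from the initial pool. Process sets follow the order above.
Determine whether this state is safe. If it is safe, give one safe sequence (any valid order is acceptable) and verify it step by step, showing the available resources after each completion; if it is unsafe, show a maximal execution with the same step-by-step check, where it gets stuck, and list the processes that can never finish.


SAFE, for example via the order T2, T6, T9, T4, T1.
Key observation: at T2 the run first touches a limit — (2, 2) against (2, 2), exact on a resource it actually requests.
Check, step by step:
  pool = (2, 2)
  T2 needs (2, 2) <= (2, 2) -> finishes; pool += (0, 3) = (2, 5)
  T6 needs (2, 3) <= (2, 5) -> finishes; pool += (1, 2) = (3, 7)
  T9 needs (2, 3) <= (3, 7) -> finishes; pool += (1, 0) = (4, 7)
  T4 needs (2, 4) <= (4, 7) -> finishes; pool += (1, 3) = (5, 10)
  T1 needs (3, 4) <= (5, 10) -> finishes; pool += (1, 2) = (6, 12)


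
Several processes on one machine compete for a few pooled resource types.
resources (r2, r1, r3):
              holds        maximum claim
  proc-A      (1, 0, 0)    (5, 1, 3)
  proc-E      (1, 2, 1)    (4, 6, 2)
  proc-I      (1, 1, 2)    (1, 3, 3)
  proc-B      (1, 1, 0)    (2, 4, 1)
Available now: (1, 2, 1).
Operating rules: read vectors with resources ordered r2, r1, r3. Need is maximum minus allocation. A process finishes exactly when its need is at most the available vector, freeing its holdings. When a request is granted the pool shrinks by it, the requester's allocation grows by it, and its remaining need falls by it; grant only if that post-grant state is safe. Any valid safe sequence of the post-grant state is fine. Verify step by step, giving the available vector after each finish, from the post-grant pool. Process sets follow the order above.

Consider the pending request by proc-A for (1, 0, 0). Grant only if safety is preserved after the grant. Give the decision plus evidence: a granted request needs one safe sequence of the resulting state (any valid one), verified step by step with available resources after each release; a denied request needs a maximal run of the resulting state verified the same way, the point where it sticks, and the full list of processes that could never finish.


DENY — the pretend-granted state is unsafe.
Key observation: no order helps: past proc-I, proc-B, the free pool tops out at (2, 4, 3), below what each blocked process needs in r2.
On the post-grant state, proc-I, proc-B is a maximal run — nothing extends it. Walking it through:
  pool = (0, 2, 1)
  run proc-I (needs (0, 2, 1), free (0, 2, 1)); after release of (1, 1, 2) the pool is (1, 3, 3)
  run proc-B (needs (1, 3, 1), free (1, 3, 3)); after release of (1, 1, 0) the pool is (2, 4, 3)
  proc-A still needs (3, 1, 3) but only (2, 4, 3) is free — short on r2
  proc-E still needs (3, 4, 1) but only (2, 4, 3) is free — short on r2
Processes that could never finish after the grant: proc-A and proc-E.


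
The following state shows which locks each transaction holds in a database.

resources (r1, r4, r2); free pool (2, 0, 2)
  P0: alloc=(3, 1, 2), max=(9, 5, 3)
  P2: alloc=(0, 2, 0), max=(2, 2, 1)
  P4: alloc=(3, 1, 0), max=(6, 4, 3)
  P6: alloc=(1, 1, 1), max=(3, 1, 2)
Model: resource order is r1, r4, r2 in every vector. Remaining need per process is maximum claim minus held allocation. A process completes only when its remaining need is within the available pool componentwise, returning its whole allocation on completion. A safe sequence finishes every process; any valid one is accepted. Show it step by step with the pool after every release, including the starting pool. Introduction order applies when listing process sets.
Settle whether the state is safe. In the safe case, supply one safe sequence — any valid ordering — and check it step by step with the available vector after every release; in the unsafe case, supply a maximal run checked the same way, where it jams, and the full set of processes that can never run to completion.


SAFE, for example via the order P6, P2, P4, P0.
Key observation: P6 marks the first exact bind of the order: its need (2, 0, 1) fits the free (2, 0, 2) with zero slack on a requested resource.
Walking it through:
  pool = (2, 0, 2)
  P6 needs (2, 0, 1) <= (2, 0, 2) -> finishes; pool += (1, 1, 1) = (3, 1, 3)
  P2 needs (2, 0, 1) <= (3, 1, 3) -> finishes; pool += (0, 2, 0) = (3, 3, 3)
  P4 needs (3, 3, 3) <= (3, 3, 3) -> finishes; pool += (3, 1, 0) = (6, 4, 3)
  P0 needs (6, 4, 1) <= (6, 4, 3) -> finishes; pool += (3, 1, 2) = (9, 5, 5)


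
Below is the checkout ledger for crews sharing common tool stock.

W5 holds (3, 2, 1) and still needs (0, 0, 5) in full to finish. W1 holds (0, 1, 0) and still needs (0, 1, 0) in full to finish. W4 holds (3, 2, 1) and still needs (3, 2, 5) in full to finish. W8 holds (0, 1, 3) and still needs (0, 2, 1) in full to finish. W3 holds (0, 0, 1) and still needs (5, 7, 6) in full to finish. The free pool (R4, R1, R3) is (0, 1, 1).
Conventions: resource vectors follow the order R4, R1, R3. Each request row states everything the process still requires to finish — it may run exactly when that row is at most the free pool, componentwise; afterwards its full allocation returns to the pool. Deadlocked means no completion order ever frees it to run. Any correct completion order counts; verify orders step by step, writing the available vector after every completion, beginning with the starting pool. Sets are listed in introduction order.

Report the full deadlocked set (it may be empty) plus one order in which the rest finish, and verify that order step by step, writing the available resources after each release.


Deadlocked: W5, W4 and W3.
Key observation: R3 is the bottleneck — with W1, W8 done the pool holds (0, 3, 4), short of every remaining need.
A valid finishing order for the others: W1, W8. Check, step by step:
  pool = (0, 1, 1)
  run W1 (needs (0, 1, 0), free (0, 1, 1)); after release of (0, 1, 0) the pool is (0, 2, 1)
  run W8 (needs (0, 2, 1), free (0, 2, 1)); after release of (0, 1, 3) the pool is (0, 3, 4)
None of the blocked processes ever fits:
  W5 still needs (0, 0, 5) but only (0, 3, 4) is free — short on R3
  W4 still needs (3, 2, 5) but only (0, 3, 4) is free — short on R4 and R3
  W3 still needs (5, 7, 6) but only (0, 3, 4) is free — short on R4, R1 and R3


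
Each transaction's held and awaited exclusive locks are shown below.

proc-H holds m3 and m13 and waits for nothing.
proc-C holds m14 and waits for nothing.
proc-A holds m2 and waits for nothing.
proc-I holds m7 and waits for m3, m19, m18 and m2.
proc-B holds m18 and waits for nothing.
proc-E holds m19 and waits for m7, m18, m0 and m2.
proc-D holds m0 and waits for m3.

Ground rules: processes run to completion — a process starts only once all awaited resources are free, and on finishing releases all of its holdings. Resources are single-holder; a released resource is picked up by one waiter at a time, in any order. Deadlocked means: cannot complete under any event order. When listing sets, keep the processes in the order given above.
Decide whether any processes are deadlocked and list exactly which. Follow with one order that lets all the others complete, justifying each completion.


Deadlocked set: proc-I and proc-E.
Key observation: the cycle proc-I -> proc-E -> proc-I can never break — each member waits on the next; no other process is dragged down with it.
A valid finishing order for the others: proc-H, proc-B, proc-A, proc-C, proc-D.
Walking it through:
  proc-H waits on nothing -> runs at once and releases m3 and m13
  proc-B waits on nothing -> runs at once and releases m18
  proc-A waits on nothing -> runs at once and releases m2
  proc-C waits on nothing -> runs at once and releases m14
  proc-D waits on m3 — all released -> runs and releases m0


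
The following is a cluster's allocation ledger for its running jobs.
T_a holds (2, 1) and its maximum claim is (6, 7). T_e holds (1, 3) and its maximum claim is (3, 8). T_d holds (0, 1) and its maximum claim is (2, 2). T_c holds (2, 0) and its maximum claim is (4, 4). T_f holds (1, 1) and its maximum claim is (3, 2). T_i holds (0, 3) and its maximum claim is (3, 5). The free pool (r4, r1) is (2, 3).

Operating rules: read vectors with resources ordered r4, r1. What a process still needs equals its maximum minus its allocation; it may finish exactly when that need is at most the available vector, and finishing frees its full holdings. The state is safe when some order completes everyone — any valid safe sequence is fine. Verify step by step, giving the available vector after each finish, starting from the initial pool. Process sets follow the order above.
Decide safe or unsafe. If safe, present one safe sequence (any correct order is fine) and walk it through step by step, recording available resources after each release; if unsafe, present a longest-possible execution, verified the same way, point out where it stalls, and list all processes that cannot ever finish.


SAFE, for example via the order T_f, T_d, T_i, T_e, T_a, T_c.
Key observation: the first exact fit in this order is T_f — it needs (2, 1) with (2, 3) free, meeting a requested resource to the last unit.
Check, step by step:
  pool = (2, 3)
  T_f: need (2, 1) fits (2, 3); releases (1, 1), pool now (3, 4)
  T_d: need (2, 1) fits (3, 4); releases (0, 1), pool now (3, 5)
  T_i: need (3, 2) fits (3, 5); releases (0, 3), pool now (3, 8)
  T_e: need (2, 5) fits (3, 8); releases (1, 3), pool now (4, 11)
  T_a: need (4, 6) fits (4, 11); releases (2, 1), pool now (6, 12)
  T_c: need (2, 4) fits (6, 12); releases (2, 0), pool now (8, 12)


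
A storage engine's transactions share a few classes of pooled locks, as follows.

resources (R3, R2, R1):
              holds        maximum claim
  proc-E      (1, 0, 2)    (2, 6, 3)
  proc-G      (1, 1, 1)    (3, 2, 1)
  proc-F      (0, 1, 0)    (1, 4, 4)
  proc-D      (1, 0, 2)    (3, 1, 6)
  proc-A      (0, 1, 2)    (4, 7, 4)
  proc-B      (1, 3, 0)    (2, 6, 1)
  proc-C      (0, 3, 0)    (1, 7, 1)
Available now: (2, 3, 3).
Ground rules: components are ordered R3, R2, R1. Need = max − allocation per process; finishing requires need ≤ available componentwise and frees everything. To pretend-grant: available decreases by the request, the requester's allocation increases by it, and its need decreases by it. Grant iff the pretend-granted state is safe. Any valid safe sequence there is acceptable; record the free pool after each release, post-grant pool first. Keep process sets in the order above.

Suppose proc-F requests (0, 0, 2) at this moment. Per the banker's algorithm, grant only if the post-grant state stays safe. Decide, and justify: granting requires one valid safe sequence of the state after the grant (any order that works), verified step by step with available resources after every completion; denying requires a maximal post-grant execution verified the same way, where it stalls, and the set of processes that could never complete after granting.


GRANT. The post-grant state is safe; one safe sequence: proc-G, proc-C, proc-E, proc-A, proc-B, proc-F, proc-D.
Key observation: with (2, 3, 1) left after the transfer, proc-G can run at once — the state stays safe.
Step-by-step check of the post-grant state:
  pool = (2, 3, 1)
  proc-G: need (2, 1, 0) fits (2, 3, 1); releases (1, 1, 1), pool now (3, 4, 2)
  proc-C: need (1, 4, 1) fits (3, 4, 2); releases (0, 3, 0), pool now (3, 7, 2)
  proc-E: need (1, 6, 1) fits (3, 7, 2); releases (1, 0, 2), pool now (4, 7, 4)
  proc-A: need (4, 6, 2) fits (4, 7, 4); releases (0, 1, 2), pool now (4, 8, 6)
  proc-B: need (1, 3, 1) fits (4, 8, 6); releases (1, 3, 0), pool now (5, 11, 6)
  proc-F: need (1, 3, 2) fits (5, 11, 6); releases (0, 1, 2), pool now (5, 12, 8)
  proc-D: need (2, 1, 4) fits (5, 12, 8); releases (1, 0, 2), pool now (6, 12, 10)


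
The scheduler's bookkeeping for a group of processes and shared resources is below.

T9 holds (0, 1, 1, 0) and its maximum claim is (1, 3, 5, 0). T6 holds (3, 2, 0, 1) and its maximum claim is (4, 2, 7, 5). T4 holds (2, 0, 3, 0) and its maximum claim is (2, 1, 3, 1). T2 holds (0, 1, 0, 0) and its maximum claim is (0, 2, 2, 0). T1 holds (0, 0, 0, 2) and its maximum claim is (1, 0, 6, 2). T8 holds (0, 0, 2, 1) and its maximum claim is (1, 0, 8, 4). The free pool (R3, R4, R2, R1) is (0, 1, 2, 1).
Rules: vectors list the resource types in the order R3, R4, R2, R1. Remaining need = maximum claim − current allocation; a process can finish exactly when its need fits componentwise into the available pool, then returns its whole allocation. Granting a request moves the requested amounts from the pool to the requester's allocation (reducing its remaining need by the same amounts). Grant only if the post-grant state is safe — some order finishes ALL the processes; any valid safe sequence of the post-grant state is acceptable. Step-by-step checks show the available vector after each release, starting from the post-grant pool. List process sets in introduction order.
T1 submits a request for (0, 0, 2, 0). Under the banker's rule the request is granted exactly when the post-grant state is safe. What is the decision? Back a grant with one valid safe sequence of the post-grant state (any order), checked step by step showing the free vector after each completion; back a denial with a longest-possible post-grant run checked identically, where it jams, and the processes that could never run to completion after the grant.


DENY: after the grant no complete ordering would exist.
Key observation: R2 is the bottleneck — with T4, T2 done the pool holds (2, 2, 3, 1), short of every remaining need.
On the post-grant state, T4, T2 is a maximal run — nothing extends it. Verifying each step:
  pool = (0, 1, 0, 1)
  T4: need (0, 1, 0, 1) fits (0, 1, 0, 1); releases (2, 0, 3, 0), pool now (2, 1, 3, 1)
  T2: need (0, 1, 2, 0) fits (2, 1, 3, 1); releases (0, 1, 0, 0), pool now (2, 2, 3, 1)
  T9 cannot run: need (1, 2, 4, 0) vs free (2, 2, 3, 1) (insufficient R2)
  T6 cannot run: need (1, 0, 7, 4) vs free (2, 2, 3, 1) (insufficient R2 and R1)
  T1 cannot run: need (1, 0, 4, 0) vs free (2, 2, 3, 1) (insufficient R2)
  T8 cannot run: need (1, 0, 6, 3) vs free (2, 2, 3, 1) (insufficient R2 and R1)
Processes that could never finish after the grant: T9, T6, T1 and T8.


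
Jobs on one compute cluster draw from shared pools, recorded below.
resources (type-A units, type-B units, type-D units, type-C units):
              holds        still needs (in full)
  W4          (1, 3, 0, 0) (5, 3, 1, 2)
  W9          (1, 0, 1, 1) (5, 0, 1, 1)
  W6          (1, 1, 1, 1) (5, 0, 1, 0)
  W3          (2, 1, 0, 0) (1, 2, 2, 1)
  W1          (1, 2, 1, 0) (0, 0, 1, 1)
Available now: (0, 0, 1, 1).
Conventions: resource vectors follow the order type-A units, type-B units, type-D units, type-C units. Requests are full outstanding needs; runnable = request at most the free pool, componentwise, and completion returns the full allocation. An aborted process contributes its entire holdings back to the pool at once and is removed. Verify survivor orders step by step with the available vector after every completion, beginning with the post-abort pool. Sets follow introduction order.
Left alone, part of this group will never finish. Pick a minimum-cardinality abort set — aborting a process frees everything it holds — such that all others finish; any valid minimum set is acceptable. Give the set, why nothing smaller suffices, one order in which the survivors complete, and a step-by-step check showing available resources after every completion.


Abort W4 and W6.
Key observation: no ordering could ever have run W9 before the abort of W4 and W6; with (2, 4, 1, 1) back in the pool it fits at step 3.
Why nothing smaller works — every single abort fails: W4 alone leaves W9 blocked (short on type-A units); W9 alone leaves W4 blocked (short on type-A units); W6 alone leaves W4 blocked (short on type-A units); W3 alone leaves W4 blocked (short on type-A units and type-C units); W1 alone leaves W4 blocked (short on type-A units and type-C units).
Survivors finish in the order: W3, W1, W9. Walking it through (pool after the aborts first):
  pool = (2, 4, 2, 2)
  W3: need (1, 2, 2, 1) fits (2, 4, 2, 2); releases (2, 1, 0, 0), pool now (4, 5, 2, 2)
  W1: need (0, 0, 1, 1) fits (4, 5, 2, 2); releases (1, 2, 1, 0), pool now (5, 7, 3, 2)
  W9: need (5, 0, 1, 1) fits (5, 7, 3, 2); releases (1, 0, 1, 1), pool now (6, 7, 4, 3)


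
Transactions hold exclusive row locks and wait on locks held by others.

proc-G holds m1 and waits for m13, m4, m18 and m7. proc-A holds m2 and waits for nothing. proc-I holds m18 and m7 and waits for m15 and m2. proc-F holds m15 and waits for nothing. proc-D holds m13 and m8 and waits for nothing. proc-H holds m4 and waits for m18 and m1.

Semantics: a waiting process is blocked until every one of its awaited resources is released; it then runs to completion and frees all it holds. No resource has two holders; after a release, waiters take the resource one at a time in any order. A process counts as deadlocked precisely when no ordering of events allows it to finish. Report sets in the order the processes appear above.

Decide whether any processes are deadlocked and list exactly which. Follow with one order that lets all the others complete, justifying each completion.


The deadlocked set is proc-G and proc-H.
Key observation: the knot is the closed ring of waits proc-G -> proc-H -> proc-G; no other process is dragged down with it.
One completion order for the rest: proc-F, proc-A, proc-I, proc-D.
Step-by-step check:
  proc-F: no waits; runs immediately, freeing m15
  proc-A: no waits; runs immediately, freeing m2
  run proc-I (all its waits — m15 and m2 — are resolved); releases m18 and m7
  proc-D: no waits; runs immediately, freeing m13 and m8


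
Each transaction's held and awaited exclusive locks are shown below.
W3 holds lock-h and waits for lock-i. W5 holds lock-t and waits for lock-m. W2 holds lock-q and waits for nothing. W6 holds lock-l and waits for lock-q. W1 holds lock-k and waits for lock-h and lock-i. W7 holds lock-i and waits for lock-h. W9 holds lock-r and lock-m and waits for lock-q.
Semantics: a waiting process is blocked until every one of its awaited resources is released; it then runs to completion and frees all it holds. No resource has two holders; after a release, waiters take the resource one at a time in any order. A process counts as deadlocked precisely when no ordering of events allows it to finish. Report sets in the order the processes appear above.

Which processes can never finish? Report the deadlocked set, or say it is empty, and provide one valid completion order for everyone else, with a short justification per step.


The deadlocked set is W3, W1 and W7.
Key observation: W3 -> W7 -> W3 is a circular wait — nothing in it can go first; W1 waits into the deadlock from upstream.
A valid finishing order for the others: W2, W9, W6, W5.
Walking it through:
  W2 waits on nothing -> runs at once and releases lock-q
  W9 waits on lock-q — all released -> runs and releases lock-r and lock-m
  W6 waits on lock-q — all released -> runs and releases lock-l
  W5 waits on lock-m — all released -> runs and releases lock-t


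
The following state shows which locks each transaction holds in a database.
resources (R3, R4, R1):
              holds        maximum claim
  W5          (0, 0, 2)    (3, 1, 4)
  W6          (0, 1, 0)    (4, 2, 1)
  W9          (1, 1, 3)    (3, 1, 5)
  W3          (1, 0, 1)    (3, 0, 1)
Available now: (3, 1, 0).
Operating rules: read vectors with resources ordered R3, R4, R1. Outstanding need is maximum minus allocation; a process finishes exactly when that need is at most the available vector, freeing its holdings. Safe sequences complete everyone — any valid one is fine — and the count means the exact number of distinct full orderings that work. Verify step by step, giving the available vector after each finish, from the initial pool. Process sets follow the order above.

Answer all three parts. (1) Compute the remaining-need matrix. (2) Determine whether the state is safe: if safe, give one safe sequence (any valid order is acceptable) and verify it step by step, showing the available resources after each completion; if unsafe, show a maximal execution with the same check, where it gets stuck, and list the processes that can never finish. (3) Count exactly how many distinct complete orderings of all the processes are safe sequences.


(1) Outstanding need per process (order R3, R4, R1):
  W5: (3, 1, 2)
  W6: (4, 1, 1)
  W9: (2, 0, 2)
  W3: (2, 0, 0)
(2) UNSAFE.
Key observation: the pool after W3, W6 is (4, 2, 1); every surviving request exceeds it in R1, so progress ends there.
The run W3, W6 cannot be extended any further. Step-by-step check:
  pool = (3, 1, 0)
  run W3 (needs (2, 0, 0), free (3, 1, 0)); after release of (1, 0, 1) the pool is (4, 1, 1)
  run W6 (needs (4, 1, 1), free (4, 1, 1)); after release of (0, 1, 0) the pool is (4, 2, 1)
  W5 cannot run: need (3, 1, 2) vs free (4, 2, 1) (insufficient R1)
  W9 cannot run: need (2, 0, 2) vs free (4, 2, 1) (insufficient R1)
Never able to finish: W5 and W9.
(3) The exact count: 0 of the possible complete orderings are safe sequences.


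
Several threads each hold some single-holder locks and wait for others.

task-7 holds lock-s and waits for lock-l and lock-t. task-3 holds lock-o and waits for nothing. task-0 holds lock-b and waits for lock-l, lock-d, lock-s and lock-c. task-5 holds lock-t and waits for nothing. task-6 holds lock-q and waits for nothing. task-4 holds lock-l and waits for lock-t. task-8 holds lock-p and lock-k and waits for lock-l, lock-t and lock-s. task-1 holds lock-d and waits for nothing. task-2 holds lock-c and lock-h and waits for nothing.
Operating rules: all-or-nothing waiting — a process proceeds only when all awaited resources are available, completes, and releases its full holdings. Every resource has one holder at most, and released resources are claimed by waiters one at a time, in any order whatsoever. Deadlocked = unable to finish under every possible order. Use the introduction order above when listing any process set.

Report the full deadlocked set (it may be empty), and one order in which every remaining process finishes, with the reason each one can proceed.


The deadlocked set is empty.
Key observation: the waits form no ring: some process can always run, and its releases unblock the others one by one.
One completion order for the rest: task-5, task-1, task-4, task-3, task-6, task-7, task-2, task-0, task-8.
Verifying each step:
  run task-5 (it waits on nothing); releases lock-t
  run task-1 (it waits on nothing); releases lock-d
  task-4 waits on lock-t — all released -> runs and releases lock-l
  run task-3 (it waits on nothing); releases lock-o
  run task-6 (it waits on nothing); releases lock-q
  task-7 waits on lock-l and lock-t — all released -> runs and releases lock-s
  run task-2 (it waits on nothing); releases lock-c and lock-h
  task-0 waits on lock-l, lock-d, lock-s and lock-c — all released -> runs and releases lock-b
  task-8 waits on lock-l, lock-t and lock-s — all released -> runs and releases lock-p and lock-k


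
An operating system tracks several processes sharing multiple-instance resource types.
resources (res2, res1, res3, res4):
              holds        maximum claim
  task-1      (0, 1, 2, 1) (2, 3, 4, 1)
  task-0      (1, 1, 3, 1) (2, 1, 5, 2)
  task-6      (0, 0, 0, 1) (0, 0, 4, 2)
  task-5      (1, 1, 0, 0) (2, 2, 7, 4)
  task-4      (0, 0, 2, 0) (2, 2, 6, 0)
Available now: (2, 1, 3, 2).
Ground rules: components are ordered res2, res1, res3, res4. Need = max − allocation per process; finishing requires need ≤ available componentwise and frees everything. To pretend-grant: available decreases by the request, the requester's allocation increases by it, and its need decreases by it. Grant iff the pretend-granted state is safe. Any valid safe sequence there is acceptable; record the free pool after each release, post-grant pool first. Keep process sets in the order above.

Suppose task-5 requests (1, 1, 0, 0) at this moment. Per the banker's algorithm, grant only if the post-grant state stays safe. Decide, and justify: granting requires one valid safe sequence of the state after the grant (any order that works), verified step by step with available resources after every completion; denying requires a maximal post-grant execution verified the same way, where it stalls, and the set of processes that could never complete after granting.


DENY — the pretend-granted state is unsafe.
Key observation: after task-0, task-6 the pool peaks at (2, 1, 6, 4), and each blocked process is short somewhere: task-1 on res1; task-5 on res3; task-4 on res1.
Pretend the grant happened; the run task-0, task-6 goes as far as possible. Verifying each step:
  pool = (1, 0, 3, 2)
  task-0 needs (1, 0, 2, 1) <= (1, 0, 3, 2) -> finishes; pool += (1, 1, 3, 1) = (2, 1, 6, 3)
  task-6 needs (0, 0, 4, 1) <= (2, 1, 6, 3) -> finishes; pool += (0, 0, 0, 1) = (2, 1, 6, 4)
  blocked: task-1 wants (2, 2, 2, 0), pool (2, 1, 6, 4) — not enough res1
  blocked: task-5 wants (0, 0, 7, 4), pool (2, 1, 6, 4) — not enough res3
  blocked: task-4 wants (2, 2, 4, 0), pool (2, 1, 6, 4) — not enough res1
Post-grant, the permanently blocked set is task-1, task-5 and task-4.


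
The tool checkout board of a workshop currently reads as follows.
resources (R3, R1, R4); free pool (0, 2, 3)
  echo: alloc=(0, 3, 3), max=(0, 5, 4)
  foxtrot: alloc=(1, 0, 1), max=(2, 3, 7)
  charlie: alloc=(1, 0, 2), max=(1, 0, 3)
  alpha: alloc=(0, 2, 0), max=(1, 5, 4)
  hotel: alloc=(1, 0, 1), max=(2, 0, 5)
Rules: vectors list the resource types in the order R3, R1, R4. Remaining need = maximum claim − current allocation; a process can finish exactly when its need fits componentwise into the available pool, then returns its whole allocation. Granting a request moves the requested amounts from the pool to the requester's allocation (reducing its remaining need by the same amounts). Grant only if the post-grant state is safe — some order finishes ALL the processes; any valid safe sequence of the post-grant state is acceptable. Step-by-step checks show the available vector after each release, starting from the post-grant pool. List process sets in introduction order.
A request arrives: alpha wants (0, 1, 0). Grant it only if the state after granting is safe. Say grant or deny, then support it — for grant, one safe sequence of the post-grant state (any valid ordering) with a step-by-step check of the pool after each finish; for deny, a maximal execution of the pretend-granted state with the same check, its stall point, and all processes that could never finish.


DENY: after the grant no complete ordering would exist.
Key observation: charlie, hotel can finish, but then (2, 1, 6) is all there is, and the blocked group's R1 demands exceed it.
On the post-grant state, charlie, hotel is a maximal run — nothing extends it. Check, step by step:
  pool = (0, 1, 3)
  charlie needs (0, 0, 1) <= (0, 1, 3) -> finishes; pool += (1, 0, 2) = (1, 1, 5)
  hotel needs (1, 0, 4) <= (1, 1, 5) -> finishes; pool += (1, 0, 1) = (2, 1, 6)
  blocked: echo wants (0, 2, 1), pool (2, 1, 6) — not enough R1
  blocked: foxtrot wants (1, 3, 6), pool (2, 1, 6) — not enough R1
  blocked: alpha wants (1, 2, 4), pool (2, 1, 6) — not enough R1
Post-grant, the permanently blocked set is echo, foxtrot and alpha.


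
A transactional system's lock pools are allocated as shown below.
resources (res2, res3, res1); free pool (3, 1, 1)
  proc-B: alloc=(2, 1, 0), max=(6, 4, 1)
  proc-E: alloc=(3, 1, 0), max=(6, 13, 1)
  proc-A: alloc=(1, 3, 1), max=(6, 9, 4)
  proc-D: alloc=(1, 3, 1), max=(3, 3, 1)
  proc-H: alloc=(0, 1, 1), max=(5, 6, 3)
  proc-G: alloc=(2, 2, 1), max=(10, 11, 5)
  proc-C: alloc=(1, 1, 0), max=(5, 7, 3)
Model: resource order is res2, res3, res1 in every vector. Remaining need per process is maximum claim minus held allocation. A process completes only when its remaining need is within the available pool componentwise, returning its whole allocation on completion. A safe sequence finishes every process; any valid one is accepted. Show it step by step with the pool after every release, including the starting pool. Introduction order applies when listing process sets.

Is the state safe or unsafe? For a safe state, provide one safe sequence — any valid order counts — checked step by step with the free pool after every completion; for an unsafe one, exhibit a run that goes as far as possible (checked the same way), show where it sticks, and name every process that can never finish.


SAFE. One safe sequence: proc-D, proc-B, proc-H, proc-C, proc-A, proc-G, proc-E.
Key observation: at proc-B the run first touches a limit — (4, 3, 1) against (4, 4, 2), exact on a resource it actually requests.
Step-by-step check:
  pool = (3, 1, 1)
  proc-D needs (2, 0, 0) <= (3, 1, 1) -> finishes; pool += (1, 3, 1) = (4, 4, 2)
  proc-B needs (4, 3, 1) <= (4, 4, 2) -> finishes; pool += (2, 1, 0) = (6, 5, 2)
  proc-H needs (5, 5, 2) <= (6, 5, 2) -> finishes; pool += (0, 1, 1) = (6, 6, 3)
  proc-C needs (4, 6, 3) <= (6, 6, 3) -> finishes; pool += (1, 1, 0) = (7, 7, 3)
  proc-A needs (5, 6, 3) <= (7, 7, 3) -> finishes; pool += (1, 3, 1) = (8, 10, 4)
  proc-G needs (8, 9, 4) <= (8, 10, 4) -> finishes; pool += (2, 2, 1) = (10, 12, 5)
  proc-E needs (3, 12, 1) <= (10, 12, 5) -> finishes; pool += (3, 1, 0) = (13, 13, 5)


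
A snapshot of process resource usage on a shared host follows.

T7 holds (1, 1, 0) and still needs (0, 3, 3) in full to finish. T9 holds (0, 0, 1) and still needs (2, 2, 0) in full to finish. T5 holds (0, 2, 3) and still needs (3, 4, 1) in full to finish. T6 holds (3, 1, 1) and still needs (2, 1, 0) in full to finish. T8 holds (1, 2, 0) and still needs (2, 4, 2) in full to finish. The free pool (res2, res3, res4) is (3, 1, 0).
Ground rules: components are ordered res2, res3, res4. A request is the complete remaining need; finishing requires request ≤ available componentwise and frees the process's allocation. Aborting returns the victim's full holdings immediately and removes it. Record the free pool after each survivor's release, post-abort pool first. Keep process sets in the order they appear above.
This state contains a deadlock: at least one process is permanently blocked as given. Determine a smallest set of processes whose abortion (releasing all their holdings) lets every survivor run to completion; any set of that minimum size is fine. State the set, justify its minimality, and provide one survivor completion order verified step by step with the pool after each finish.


Minimum abort set: T5.
Key observation: T7 was stuck for good until T5 gave back (0, 2, 3); in the order shown it finishes at step 1.
Minimality: the empty abort set fails — the state is deadlocked as it stands.
Survivors finish in the order: T7, T8, T6, T9. Check, step by step (pool after the aborts first):
  pool = (3, 3, 3)
  run T7 (needs (0, 3, 3), free (3, 3, 3)); after release of (1, 1, 0) the pool is (4, 4, 3)
  run T8 (needs (2, 4, 2), free (4, 4, 3)); after release of (1, 2, 0) the pool is (5, 6, 3)
  run T6 (needs (2, 1, 0), free (5, 6, 3)); after release of (3, 1, 1) the pool is (8, 7, 4)
  run T9 (needs (2, 2, 0), free (8, 7, 4)); after release of (0, 0, 1) the pool is (8, 7, 5)


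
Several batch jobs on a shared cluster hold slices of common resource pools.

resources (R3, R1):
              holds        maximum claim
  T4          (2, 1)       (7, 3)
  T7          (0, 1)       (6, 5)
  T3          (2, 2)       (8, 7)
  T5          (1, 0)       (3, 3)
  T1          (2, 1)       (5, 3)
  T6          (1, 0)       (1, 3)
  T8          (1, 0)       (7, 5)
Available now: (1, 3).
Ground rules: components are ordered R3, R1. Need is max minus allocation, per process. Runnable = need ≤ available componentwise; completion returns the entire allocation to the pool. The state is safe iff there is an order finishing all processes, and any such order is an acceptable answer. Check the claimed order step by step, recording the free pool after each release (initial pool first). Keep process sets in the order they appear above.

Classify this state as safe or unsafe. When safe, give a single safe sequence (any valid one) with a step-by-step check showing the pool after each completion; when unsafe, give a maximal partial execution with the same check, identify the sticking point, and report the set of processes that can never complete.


SAFE, for example via the order T6, T5, T1, T4, T3, T7, T8.
Key observation: T6 is the earliest step where a requested resource binds exactly: need (0, 3), pool (1, 3) at its turn.
Check, step by step:
  pool = (1, 3)
  T6: need (0, 3) fits (1, 3); releases (1, 0), pool now (2, 3)
  T5: need (2, 3) fits (2, 3); releases (1, 0), pool now (3, 3)
  T1: need (3, 2) fits (3, 3); releases (2, 1), pool now (5, 4)
  T4: need (5, 2) fits (5, 4); releases (2, 1), pool now (7, 5)
  T3: need (6, 5) fits (7, 5); releases (2, 2), pool now (9, 7)
  T7: need (6, 4) fits (9, 7); releases (0, 1), pool now (9, 8)
  T8: need (6, 5) fits (9, 8); releases (1, 0), pool now (10, 8)


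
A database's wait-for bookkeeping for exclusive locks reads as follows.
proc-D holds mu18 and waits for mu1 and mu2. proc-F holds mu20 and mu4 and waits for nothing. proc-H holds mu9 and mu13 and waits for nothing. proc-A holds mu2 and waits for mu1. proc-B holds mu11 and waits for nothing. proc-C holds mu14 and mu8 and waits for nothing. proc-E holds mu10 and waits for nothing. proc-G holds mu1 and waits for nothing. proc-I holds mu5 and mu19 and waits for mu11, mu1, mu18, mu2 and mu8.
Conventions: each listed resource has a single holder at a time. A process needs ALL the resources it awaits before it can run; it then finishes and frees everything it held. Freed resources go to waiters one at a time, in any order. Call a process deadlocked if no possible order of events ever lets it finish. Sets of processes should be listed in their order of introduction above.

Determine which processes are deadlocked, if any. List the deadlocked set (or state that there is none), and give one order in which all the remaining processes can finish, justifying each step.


Nothing here is deadlocked.
Key observation: all waits point, directly or indirectly, at processes that can finish, so nothing is permanently blocked.
The rest can finish in the order proc-C, proc-G, proc-A, proc-B, proc-D, proc-E, proc-H, proc-F, proc-I.
Walking it through:
  proc-C waits on nothing -> runs at once and releases mu14 and mu8
  proc-G waits on nothing -> runs at once and releases mu1
  proc-A: everything it awaited (mu1) is free; runs, freeing mu2
  proc-B waits on nothing -> runs at once and releases mu11
  proc-D: everything it awaited (mu1 and mu2) is free; runs, freeing mu18
  proc-E waits on nothing -> runs at once and releases mu10
  proc-H waits on nothing -> runs at once and releases mu9 and mu13
  proc-F waits on nothing -> runs at once and releases mu20 and mu4
  proc-I: everything it awaited (mu11, mu1, mu18, mu2 and mu8) is free; runs, freeing mu5 and mu19
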